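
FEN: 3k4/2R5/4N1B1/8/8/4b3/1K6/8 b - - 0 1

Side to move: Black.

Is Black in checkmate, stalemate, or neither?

Black to move; black king on d8.
In check: yes, from the white knight on e6.
King squares — c7: attacked by Ne6; d7: attacked by Rc7; e7: attacked by Rc7; c8: attacked by Rc7; e8: attacked by Bg6.
Legal moves for Black: none.
In check with no legal moves → checkmate.

checkmate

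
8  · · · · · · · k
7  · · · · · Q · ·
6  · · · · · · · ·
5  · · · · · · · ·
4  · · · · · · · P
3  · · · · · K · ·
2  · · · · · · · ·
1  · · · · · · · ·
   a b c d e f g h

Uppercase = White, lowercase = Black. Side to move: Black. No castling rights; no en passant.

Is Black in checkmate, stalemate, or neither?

Black to move; black king on h8.
In check: no.
King squares — g7: attacked by Qf7; h7: attacked by Qf7; g8: attacked by Qf7.
Legal moves for Black: none.
Not in check and no legal moves → stalemate.

stalemate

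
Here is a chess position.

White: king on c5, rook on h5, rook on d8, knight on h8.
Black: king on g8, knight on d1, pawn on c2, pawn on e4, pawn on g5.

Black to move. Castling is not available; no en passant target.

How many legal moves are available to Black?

1

Black to move; king on g8.
In check: yes, from the white rook on d8.
Legal moves: Kg7.
Count: 1.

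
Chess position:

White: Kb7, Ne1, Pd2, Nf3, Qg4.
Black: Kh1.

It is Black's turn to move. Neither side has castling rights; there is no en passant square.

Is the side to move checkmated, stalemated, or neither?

Black to move; black king on h1.
In check: no.
King squares — g1: attacked by Nf3; g2: attacked by Ne1; h2: attacked by Nf3.
Legal moves for Black: none.
Not in check and no legal moves → stalemate.

stalemate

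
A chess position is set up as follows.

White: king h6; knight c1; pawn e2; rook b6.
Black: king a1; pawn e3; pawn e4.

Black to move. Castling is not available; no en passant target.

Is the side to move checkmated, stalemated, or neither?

stalemate

Black to move; black king on a1.
In check: no.
King squares — b1: attacked by Rb6; a2: attacked by Nc1; b2: attacked by Rb6.
Legal moves for Black: none.
Not in check and no legal moves → stalemate.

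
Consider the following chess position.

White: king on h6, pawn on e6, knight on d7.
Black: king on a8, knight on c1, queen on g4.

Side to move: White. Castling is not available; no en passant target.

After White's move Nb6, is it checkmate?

After Nb6: black king on a8; in check: yes, from the white knight on b6.
Black has 3 legal replies: Kb8, Kb7, Ka7.
In check but a legal move exists → not checkmate.

no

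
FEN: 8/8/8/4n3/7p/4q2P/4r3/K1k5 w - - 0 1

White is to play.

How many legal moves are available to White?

White to move; king on a1.
In check: no.
Legal moves: none.
Count: 0.

0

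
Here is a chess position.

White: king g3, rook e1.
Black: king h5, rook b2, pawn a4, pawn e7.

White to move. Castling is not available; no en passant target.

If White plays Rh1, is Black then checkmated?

no

After Rh1: black king on h5; in check: yes, from the white rook on h1.
Black has 3 legal replies: Kg6, Kg5, Rh2.
In check but a legal move exists → not checkmate.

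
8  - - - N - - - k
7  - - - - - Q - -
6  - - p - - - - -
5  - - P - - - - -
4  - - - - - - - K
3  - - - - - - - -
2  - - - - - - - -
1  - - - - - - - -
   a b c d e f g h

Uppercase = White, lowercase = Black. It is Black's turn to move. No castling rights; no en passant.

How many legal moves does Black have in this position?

Black to move; king on h8.
In check: no.
Legal moves: none.
Count: 0.

0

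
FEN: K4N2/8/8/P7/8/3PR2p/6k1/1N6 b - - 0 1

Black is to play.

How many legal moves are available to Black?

6

Black to move; king on g2.
In check: no.
Legal moves: Kh2, Kf2, Kh1, Kg1, Kf1, h2.
Count: 6.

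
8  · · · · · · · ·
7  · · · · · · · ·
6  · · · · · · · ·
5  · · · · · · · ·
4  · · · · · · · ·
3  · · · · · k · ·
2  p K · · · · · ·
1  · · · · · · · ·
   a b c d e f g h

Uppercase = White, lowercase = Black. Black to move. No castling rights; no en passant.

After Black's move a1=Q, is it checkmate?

After a1=Q: white king on b2; in check: yes, from the black queen on a1.
White has 3 legal replies: Kb3, Kc2, Kxa1.
In check but a legal move exists → not checkmate.

no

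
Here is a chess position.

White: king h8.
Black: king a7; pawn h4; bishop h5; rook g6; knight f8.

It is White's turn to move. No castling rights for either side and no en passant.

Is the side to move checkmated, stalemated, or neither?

White to move; white king on h8.
In check: no.
King squares — g7: attacked by Rg6; h7: attacked by Nf8; g8: attacked by Rg6.
Legal moves for White: none.
Not in check and no legal moves → stalemate.

stalemate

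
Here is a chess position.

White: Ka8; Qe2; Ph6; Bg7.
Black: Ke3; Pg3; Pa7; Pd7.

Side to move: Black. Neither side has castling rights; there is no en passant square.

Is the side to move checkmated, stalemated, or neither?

neither

Black to move; black king on e3.
In check: yes, from the white queen on e2.
King squares — d2: attacked by Qe2; e2: available; f2: attacked by Qe2; d3: attacked by Qe2; f3: attacked by Qe2; d4: attacked by Bg7; e4: attacked by Qe2; f4: available.
Legal moves for Black: Kf4, Kxe2.
Black is in check but has 2 legal moves → neither.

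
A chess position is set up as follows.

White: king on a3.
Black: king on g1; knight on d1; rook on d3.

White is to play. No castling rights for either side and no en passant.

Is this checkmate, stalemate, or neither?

White to move; white king on a3.
In check: yes, from the black rook on d3.
King squares — a2: available; b2: attacked by Nd1; b3: attacked by Rd3; a4: available; b4: available.
Legal moves for White: Kb4, Ka4, Ka2.
White is in check but has 3 legal moves → neither.

neither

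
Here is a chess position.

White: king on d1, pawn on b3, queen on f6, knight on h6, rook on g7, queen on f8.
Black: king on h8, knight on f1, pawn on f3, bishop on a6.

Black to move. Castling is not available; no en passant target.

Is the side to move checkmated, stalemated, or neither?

checkmate

Black to move; black king on h8.
In check: yes, from the white queen on f8.
King squares — g7: attacked by Qf6; h7: attacked by Rg7; g8: attacked by Nh6.
Legal moves for Black: none.
In check with no legal moves → checkmate.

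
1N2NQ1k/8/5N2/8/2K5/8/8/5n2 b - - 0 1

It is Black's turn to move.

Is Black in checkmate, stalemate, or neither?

checkmate

Black to move; black king on h8.
In check: yes, from the white queen on f8.
King squares — g7: attacked by Ne8; h7: attacked by Nf6; g8: attacked by Nf6.
Legal moves for Black: none.
In check with no legal moves → checkmate.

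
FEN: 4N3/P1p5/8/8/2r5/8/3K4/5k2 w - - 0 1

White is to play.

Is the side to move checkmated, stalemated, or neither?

neither

White to move; white king on d2.
In check: no.
Legal moves for White: Ng7, Nxc7, Nf6, Nd6, Ke3, Kd3, Kd1, a8=Q, a8=R, a8=B, a8=N.
White has 11 legal moves and is not in check → neither.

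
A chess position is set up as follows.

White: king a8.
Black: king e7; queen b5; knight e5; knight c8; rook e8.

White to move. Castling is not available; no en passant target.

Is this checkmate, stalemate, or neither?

White to move; white king on a8.
In check: no.
King squares — a7: attacked by Nc8; b7: attacked by Qb5; b8: attacked by Qb5.
Legal moves for White: none.
Not in check and no legal moves → stalemate.

stalemate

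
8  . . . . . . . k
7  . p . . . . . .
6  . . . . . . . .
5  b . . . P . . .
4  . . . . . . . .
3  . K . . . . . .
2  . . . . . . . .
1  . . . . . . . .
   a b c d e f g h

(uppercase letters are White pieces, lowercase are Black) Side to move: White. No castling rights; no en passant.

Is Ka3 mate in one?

no

After Ka3: black king on h8; in check: no.
Black is not in check, so this cannot be checkmate.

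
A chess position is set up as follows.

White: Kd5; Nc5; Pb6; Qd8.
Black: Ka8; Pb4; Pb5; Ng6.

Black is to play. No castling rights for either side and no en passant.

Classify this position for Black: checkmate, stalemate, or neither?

Black to move; black king on a8.
In check: yes, from the white queen on d8.
King squares — a7: attacked by Pb6; b7: attacked by Nc5; b8: attacked by Qd8.
Legal moves for Black: none.
In check with no legal moves → checkmate.

checkmate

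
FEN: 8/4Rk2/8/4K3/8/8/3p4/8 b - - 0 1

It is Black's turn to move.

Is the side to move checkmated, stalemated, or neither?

Black to move; black king on f7.
In check: yes, from the white rook on e7.
King squares — e6: attacked by Ke5; f6: attacked by Ke5; g6: available; e7: available; g7: attacked by Re7; e8: attacked by Re7; f8: available; g8: available.
Legal moves for Black: Kg8, Kf8, Kxe7, Kg6.
Black is in check but has 4 legal moves → neither.

neither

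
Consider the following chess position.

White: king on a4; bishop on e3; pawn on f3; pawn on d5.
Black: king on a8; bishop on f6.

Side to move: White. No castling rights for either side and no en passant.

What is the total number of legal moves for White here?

18

White to move; king on a4.
In check: no.
Legal moves: Kb5, Ka5, Kb4, Kb3, Ka3, Ba7, Bh6, Bb6, Bg5, Bc5, Bf4, Bd4, Bf2, Bd2, Bg1, Bc1, d6, f4.
Count: 18.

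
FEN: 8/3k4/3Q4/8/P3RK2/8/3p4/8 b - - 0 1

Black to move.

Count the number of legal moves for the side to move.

Black to move; king on d7.
In check: yes, from the white queen on d6.
Legal moves: Kc8, Kxd6.
Count: 2.

2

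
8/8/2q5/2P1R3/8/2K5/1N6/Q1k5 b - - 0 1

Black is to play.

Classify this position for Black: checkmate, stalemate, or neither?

Black to move; black king on c1.
In check: yes, from the white queen on a1.
King squares — b1: attacked by Qa1; d1: attacked by Qa1; b2: attacked by Qa1; c2: attacked by Kc3; d2: attacked by Kc3.
Legal moves for Black: none.
In check with no legal moves → checkmate.

checkmate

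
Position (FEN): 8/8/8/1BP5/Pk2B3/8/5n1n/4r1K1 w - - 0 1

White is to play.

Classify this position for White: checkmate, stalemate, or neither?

neither

White to move; white king on g1.
In check: yes, from the black rook on e1.
Legal moves for White: Kxh2, Kg2, Kxf2, Bf1.
White is in check but has 4 legal moves → neither.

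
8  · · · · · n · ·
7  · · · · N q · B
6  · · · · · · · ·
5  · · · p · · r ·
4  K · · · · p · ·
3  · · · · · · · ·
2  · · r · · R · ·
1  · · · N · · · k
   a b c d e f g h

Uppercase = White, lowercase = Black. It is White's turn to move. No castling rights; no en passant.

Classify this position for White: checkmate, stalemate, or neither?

White to move; white king on a4.
In check: no.
Legal moves for White include: Bg8, Bg6, Bf5, Be4+, Bd3, Bxc2, Ng8, Nc8, Ng6, Nc6, Nf5, Nxd5, Kb5, Ka5, Kb4, Kb3, Ka3, Rxf4, ... (list truncated; more exist).
White has legal moves and is not in check → neither.

neither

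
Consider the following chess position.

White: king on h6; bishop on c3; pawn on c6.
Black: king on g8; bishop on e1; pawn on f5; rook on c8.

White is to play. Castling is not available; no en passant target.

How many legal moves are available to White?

15

White to move; king on h6.
In check: no.
Legal moves: Kg6, Kh5, Kg5, Bh8, Bg7, Bf6, Be5, Ba5, Bd4, Bb4, Bd2, Bb2, Bxe1, Ba1, c7.
Count: 15.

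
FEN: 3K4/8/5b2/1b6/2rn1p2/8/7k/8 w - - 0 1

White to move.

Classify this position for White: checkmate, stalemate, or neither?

White to move; white king on d8.
In check: yes, from the black bishop on f6.
King squares — c7: attacked by Rc4; d7: attacked by Bb5; e7: attacked by Bf6; c8: attacked by Rc4; e8: attacked by Bb5.
Legal moves for White: none.
In check with no legal moves → checkmate.

checkmate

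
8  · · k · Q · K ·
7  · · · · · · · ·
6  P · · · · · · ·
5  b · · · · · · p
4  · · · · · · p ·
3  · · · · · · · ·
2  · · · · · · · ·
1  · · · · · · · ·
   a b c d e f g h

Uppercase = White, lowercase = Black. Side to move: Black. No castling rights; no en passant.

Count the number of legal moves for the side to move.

Black to move; king on c8.
In check: yes, from the white queen on e8.
Legal moves: Kc7, Bd8.
Count: 2.

2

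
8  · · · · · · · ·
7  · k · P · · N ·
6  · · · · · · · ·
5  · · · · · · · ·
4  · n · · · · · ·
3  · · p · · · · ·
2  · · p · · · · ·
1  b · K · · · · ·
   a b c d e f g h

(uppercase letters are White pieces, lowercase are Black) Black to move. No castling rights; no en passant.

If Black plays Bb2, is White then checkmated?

After Bb2: white king on c1; in check: yes, from the black bishop on b2.
King squares — b1: attacked by Pc2; d1: attacked by Pc2; b2: attacked by Pc3; c2: attacked by Nb4; d2: attacked by Pc3.
White has no legal moves → checkmate.

yes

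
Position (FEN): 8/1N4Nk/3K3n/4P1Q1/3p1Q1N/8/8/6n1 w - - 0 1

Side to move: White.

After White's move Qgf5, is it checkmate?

After Qgf5: black king on h7; in check: yes, from the white queen on f5.
Black has 4 legal replies: Kh8, Kg8, Kxg7, Nxf5+.
In check but a legal move exists → not checkmate.

no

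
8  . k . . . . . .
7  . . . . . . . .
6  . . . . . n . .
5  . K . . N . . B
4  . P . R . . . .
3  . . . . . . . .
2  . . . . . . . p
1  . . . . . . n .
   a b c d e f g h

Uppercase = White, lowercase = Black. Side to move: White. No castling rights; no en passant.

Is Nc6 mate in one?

no

After Nc6: black king on b8; in check: yes, from the white knight on c6.
Black has 4 legal replies: Kc8, Ka8, Kc7, Kb7.
In check but a legal move exists → not checkmate.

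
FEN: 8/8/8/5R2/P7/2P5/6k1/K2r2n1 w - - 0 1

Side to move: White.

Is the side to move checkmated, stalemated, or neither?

White to move; white king on a1.
In check: yes, from the black rook on d1.
Legal moves for White: Kb2, Ka2.
White is in check but has 2 legal moves → neither.

neither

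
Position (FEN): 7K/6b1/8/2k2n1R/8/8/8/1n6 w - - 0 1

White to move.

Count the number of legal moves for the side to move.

White to move; king on h8.
In check: yes, from the black bishop on g7.
Legal moves: Kg8, Kh7.
Count: 2.

2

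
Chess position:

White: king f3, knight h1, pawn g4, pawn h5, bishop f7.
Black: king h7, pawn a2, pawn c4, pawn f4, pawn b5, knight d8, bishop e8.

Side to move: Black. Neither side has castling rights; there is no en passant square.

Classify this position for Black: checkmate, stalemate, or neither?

Black to move; black king on h7.
In check: no.
Legal moves for Black: Bxf7, Bd7, Bc6+, Nxf7, Nb7, Ne6, Nc6, Kh8, Kg7, Kh6, b4, c3, a1=Q, a1=R, a1=B, a1=N.
Black has 16 legal moves and is not in check → neither.

neither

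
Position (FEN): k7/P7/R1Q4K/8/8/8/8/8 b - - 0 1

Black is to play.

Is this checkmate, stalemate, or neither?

Black to move; black king on a8.
In check: yes, from the white queen on c6.
King squares — a7: attacked by Ra6; b7: attacked by Qc6; b8: attacked by Pa7.
Legal moves for Black: none.
In check with no legal moves → checkmate.

checkmate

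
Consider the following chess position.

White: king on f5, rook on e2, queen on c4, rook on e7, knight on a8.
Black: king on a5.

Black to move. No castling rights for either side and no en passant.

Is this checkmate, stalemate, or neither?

stalemate

Black to move; black king on a5.
In check: no.
King squares — a4: attacked by Qc4; b4: attacked by Qc4; b5: attacked by Qc4; a6: attacked by Qc4; b6: attacked by Na8.
Legal moves for Black: none.
Not in check and no legal moves → stalemate.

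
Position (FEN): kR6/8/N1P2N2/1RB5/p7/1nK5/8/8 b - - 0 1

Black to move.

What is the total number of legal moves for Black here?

Black to move; king on a8.
In check: yes, from the white rook on b8.
Legal moves: none.
Count: 0.

0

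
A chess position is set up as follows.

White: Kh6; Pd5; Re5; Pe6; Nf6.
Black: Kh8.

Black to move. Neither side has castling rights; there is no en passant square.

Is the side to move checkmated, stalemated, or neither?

Black to move; black king on h8.
In check: no.
King squares — g7: attacked by Kh6; h7: attacked by Nf6; g8: attacked by Nf6.
Legal moves for Black: none.
Not in check and no legal moves → stalemate.

stalemate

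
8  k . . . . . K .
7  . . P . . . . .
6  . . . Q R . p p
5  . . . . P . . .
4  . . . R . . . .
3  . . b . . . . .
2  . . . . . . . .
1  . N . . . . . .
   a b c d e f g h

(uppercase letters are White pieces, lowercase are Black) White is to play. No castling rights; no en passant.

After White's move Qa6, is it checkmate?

yes

After Qa6: black king on a8; in check: yes, from the white queen on a6.
King squares — a7: attacked by Qa6; b7: attacked by Qa6; b8: attacked by Pc7.
Black has no legal moves → checkmate.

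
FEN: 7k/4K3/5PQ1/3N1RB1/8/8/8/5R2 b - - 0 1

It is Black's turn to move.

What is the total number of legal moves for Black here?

0

Black to move; king on h8.
In check: no.
Legal moves: none.
Count: 0.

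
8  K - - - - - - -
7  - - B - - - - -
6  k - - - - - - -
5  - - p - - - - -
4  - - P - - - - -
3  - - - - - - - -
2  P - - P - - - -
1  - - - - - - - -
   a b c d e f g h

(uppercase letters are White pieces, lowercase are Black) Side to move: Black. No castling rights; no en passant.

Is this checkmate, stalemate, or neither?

stalemate

Black to move; black king on a6.
In check: no.
King squares — a5: attacked by Bc7; b5: attacked by Pc4; b6: attacked by Bc7; a7: attacked by Ka8; b7: attacked by Ka8.
Legal moves for Black: none.
Not in check and no legal moves → stalemate.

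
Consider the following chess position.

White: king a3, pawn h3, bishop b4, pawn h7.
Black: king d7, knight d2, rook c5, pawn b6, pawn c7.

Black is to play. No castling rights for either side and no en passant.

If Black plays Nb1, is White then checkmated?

After Nb1: white king on a3; in check: yes, from the black knight on b1.
White has 4 legal replies: Ka4, Kb3, Kb2, Ka2.
In check but a legal move exists → not checkmate.

no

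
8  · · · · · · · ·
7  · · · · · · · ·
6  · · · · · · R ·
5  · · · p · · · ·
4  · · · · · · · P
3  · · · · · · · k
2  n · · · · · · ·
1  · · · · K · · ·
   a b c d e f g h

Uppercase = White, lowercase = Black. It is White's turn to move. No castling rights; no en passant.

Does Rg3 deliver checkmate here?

no

After Rg3: black king on h3; in check: yes, from the white rook on g3.
Black has 3 legal replies: Kxh4, Kxg3, Kh2.
In check but a legal move exists → not checkmate.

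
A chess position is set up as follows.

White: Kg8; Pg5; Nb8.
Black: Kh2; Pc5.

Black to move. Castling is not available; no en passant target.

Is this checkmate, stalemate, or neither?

Black to move; black king on h2.
In check: no.
Legal moves for Black: Kh3, Kg3, Kg2, Kh1, Kg1, c4.
Black has 6 legal moves and is not in check → neither.

neither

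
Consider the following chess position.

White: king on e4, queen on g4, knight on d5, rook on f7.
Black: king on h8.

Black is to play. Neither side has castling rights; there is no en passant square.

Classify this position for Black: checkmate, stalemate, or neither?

Black to move; black king on h8.
In check: no.
King squares — g7: attacked by Qg4; h7: attacked by Rf7; g8: attacked by Qg4.
Legal moves for Black: none.
Not in check and no legal moves → stalemate.

stalemate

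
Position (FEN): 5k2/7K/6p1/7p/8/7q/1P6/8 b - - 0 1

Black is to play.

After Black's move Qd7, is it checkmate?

no

After Qd7: white king on h7; in check: yes, from the black queen on d7.
White has 3 legal replies: Kh8, Kh6, Kxg6.
In check but a legal move exists → not checkmate.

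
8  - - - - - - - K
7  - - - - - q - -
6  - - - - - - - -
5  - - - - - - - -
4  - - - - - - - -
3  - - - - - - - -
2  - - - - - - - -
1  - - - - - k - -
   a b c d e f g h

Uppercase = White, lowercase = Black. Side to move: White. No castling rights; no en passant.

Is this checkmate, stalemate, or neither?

stalemate

White to move; white king on h8.
In check: no.
King squares — g7: attacked by Qf7; h7: attacked by Qf7; g8: attacked by Qf7.
Legal moves for White: none.
Not in check and no legal moves → stalemate.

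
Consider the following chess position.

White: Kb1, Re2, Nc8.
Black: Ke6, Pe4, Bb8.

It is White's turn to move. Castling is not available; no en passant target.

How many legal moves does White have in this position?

19

White to move; king on b1.
In check: no.
Legal moves: Ne7, Na7, Nd6, Nb6, Rxe4+, Re3, Rh2, Rg2, Rf2, Rd2, Rc2, Rb2, Ra2, Re1, Kc2, Kb2, Ka2, Kc1, Ka1.
Count: 19.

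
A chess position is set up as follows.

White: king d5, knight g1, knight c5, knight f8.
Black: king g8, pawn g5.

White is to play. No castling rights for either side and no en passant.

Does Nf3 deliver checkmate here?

After Nf3: black king on g8; in check: no.
Black is not in check, so this cannot be checkmate.

no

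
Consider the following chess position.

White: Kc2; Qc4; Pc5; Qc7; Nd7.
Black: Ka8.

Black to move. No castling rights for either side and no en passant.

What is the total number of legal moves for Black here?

0

Black to move; king on a8.
In check: no.
Legal moves: none.
Count: 0.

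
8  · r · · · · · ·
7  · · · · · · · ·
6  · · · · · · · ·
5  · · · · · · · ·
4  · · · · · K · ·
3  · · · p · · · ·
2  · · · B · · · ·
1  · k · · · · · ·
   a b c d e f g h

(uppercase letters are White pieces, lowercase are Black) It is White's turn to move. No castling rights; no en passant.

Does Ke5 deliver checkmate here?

no

After Ke5: black king on b1; in check: no.
Black is not in check, so this cannot be checkmate.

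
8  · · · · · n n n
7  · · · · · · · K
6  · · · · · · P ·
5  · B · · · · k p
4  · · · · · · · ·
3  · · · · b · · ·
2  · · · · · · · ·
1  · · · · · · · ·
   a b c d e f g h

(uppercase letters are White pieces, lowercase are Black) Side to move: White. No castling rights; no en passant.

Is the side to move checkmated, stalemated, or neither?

White to move; white king on h7.
In check: yes, from the black knight on f8.
King squares — g6: own pawn; h6: attacked by Kg5; g7: available; g8: available; h8: available.
Legal moves for White: Kxh8, Kxg8, Kg7.
White is in check but has 3 legal moves → neither.

neither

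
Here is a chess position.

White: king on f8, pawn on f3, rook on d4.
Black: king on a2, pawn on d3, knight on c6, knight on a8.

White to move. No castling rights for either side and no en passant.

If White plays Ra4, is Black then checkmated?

no

After Ra4: black king on a2; in check: yes, from the white rook on a4.
Black has 3 legal replies: Kb3, Kb2, Kb1.
In check but a legal move exists → not checkmate.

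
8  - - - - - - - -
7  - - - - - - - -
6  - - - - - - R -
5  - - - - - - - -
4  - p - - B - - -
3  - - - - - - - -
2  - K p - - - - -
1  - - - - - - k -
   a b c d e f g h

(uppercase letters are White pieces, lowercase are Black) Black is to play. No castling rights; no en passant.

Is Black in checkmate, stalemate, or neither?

Black to move; black king on g1.
In check: yes, from the white rook on g6.
King squares — f1: available; h1: attacked by Be4; f2: available; g2: attacked by Be4; h2: available.
Legal moves for Black: Kh2, Kf2, Kf1.
Black is in check but has 3 legal moves → neither.

neither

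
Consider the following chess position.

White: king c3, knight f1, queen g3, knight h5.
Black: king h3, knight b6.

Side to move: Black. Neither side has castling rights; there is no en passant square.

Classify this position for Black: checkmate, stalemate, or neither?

checkmate

Black to move; black king on h3.
In check: yes, from the white queen on g3.
King squares — g2: attacked by Qg3; h2: attacked by Nf1; g3: attacked by Nf1; g4: attacked by Qg3; h4: attacked by Qg3.
Legal moves for Black: none.
In check with no legal moves → checkmate.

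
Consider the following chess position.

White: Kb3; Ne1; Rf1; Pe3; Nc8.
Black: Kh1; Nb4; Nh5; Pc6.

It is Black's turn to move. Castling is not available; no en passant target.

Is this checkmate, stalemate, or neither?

Black to move; black king on h1.
In check: yes, from the white rook on f1.
Legal moves for Black: Kh2.
Black is in check but has 1 legal move → neither.

neither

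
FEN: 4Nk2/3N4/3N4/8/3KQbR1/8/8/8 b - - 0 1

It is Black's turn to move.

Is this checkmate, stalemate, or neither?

Black to move; black king on f8.
In check: yes, from the white knight on d7.
King squares — e7: attacked by Qe4; f7: attacked by Nd6; g7: attacked by Rg4; e8: attacked by Qe4; g8: attacked by Rg4.
Legal moves for Black: none.
In check with no legal moves → checkmate.

checkmate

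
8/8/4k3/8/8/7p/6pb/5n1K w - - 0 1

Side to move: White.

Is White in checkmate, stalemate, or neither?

checkmate

White to move; white king on h1.
In check: yes, from the black pawn on g2.
King squares — g1: attacked by Bh2; g2: attacked by Ph3; h2: attacked by Nf1.
Legal moves for White: none.
In check with no legal moves → checkmate.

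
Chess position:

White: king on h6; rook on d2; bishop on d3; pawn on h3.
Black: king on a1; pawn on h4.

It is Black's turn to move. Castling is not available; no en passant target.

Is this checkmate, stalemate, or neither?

Black to move; black king on a1.
In check: no.
King squares — b1: attacked by Bd3; a2: attacked by Rd2; b2: attacked by Rd2.
Legal moves for Black: none.
Not in check and no legal moves → stalemate.

stalemate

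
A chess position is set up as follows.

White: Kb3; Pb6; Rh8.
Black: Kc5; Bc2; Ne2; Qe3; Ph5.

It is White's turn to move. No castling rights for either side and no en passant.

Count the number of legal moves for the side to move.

White to move; king on b3.
In check: yes, from the black bishop on c2 and the black queen on e3.
Legal moves: Kxc2, Kb2, Ka2.
Count: 3.

3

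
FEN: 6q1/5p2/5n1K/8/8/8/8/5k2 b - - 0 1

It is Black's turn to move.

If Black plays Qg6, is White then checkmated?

After Qg6: white king on h6; in check: yes, from the black queen on g6.
King squares — g5: attacked by Qg6; h5: attacked by Nf6; g6: attacked by Pf7; g7: attacked by Qg6; h7: attacked by Nf6.
White has no legal moves → checkmate.

yes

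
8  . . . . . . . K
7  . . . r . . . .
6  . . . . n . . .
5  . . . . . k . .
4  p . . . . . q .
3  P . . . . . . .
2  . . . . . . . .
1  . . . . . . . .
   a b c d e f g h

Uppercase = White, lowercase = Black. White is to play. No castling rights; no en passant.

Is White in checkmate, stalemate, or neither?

White to move; white king on h8.
In check: no.
King squares — g7: attacked by Qg4; h7: attacked by Rd7; g8: attacked by Qg4.
Legal moves for White: none.
Not in check and no legal moves → stalemate.

stalemate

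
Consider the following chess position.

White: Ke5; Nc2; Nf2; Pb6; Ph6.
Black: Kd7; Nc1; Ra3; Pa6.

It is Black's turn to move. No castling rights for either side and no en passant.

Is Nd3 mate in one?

After Nd3: white king on e5; in check: yes, from the black knight on d3.
White has 6 legal replies: Kf6, Kf5, Kd5, Ke4, Kd4, Nxd3.
In check but a legal move exists → not checkmate.

no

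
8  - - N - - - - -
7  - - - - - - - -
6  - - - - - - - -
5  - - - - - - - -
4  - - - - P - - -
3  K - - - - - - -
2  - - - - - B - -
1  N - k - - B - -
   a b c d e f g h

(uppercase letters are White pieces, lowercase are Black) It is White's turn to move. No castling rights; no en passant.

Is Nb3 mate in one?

no

After Nb3: black king on c1; in check: yes, from the white knight on b3.
Black has 3 legal replies: Kc2, Kd1, Kb1.
In check but a legal move exists → not checkmate.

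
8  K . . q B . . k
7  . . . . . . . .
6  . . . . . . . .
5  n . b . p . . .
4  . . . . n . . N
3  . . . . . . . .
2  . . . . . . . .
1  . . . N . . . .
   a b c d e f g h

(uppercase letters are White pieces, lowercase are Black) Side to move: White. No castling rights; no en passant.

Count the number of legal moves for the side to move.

0

White to move; king on a8.
In check: yes, from the black queen on d8.
Legal moves: none.
Count: 0.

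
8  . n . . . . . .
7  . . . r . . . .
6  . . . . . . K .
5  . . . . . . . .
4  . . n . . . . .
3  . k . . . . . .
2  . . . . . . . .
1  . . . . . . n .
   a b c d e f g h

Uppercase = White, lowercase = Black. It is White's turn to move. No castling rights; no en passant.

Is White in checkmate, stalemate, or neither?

White to move; white king on g6.
In check: no.
Legal moves for White: Kh6, Kf6, Kh5, Kg5, Kf5.
White has 5 legal moves and is not in check → neither.

neither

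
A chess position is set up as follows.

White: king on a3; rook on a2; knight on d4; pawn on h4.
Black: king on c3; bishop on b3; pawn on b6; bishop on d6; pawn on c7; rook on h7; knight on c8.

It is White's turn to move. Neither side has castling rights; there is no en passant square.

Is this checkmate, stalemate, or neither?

White to move; white king on a3.
In check: yes, from the black bishop on d6.
King squares — a2: own rook; b2: attacked by Kc3; b3: attacked by Kc3; a4: attacked by Bb3; b4: attacked by Kc3.
Legal moves for White: none.
In check with no legal moves → checkmate.

checkmate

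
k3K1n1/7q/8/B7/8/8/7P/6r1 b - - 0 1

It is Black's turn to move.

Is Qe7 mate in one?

yes

After Qe7: white king on e8; in check: yes, from the black queen on e7.
King squares — d7: attacked by Qe7; e7: attacked by Ng8; f7: attacked by Qe7; d8: attacked by Qe7; f8: attacked by Qe7.
White has no legal moves → checkmate.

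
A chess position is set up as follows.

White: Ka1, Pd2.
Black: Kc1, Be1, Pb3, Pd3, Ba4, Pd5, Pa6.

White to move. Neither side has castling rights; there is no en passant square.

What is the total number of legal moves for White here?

White to move; king on a1.
In check: no.
Legal moves: none.
Count: 0.

0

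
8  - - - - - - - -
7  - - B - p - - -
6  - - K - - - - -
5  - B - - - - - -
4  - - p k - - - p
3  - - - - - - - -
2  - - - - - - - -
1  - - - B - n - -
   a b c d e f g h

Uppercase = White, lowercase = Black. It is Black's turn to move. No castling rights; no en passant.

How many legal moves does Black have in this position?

Black to move; king on d4.
In check: no.
Legal moves: Ke4, Ke3, Kd3, Kc3, Ng3, Ne3, Nh2, Nd2, e6, h3, c3, e5.
Count: 12.

12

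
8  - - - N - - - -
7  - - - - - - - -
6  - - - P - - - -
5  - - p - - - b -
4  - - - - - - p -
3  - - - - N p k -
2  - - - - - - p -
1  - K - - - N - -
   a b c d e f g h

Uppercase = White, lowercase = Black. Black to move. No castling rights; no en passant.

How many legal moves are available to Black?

8

Black to move; king on g3.
In check: yes, from the white knight on f1.
Legal moves: Kh4, Kf4, Kh3, Kf2, gxf1=Q+, gxf1=R+, gxf1=B, gxf1=N.
Count: 8.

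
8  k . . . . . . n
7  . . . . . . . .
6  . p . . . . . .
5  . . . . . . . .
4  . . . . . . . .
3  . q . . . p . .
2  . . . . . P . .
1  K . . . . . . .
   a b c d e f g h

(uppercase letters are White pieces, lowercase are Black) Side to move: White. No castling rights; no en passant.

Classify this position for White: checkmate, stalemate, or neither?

White to move; white king on a1.
In check: no.
King squares — b1: attacked by Qb3; a2: attacked by Qb3; b2: attacked by Qb3.
Legal moves for White: none.
Not in check and no legal moves → stalemate.

stalemate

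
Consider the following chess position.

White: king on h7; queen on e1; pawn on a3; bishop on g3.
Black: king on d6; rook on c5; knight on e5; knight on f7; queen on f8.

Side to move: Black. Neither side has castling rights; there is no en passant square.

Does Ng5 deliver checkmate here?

yes

After Ng5: white king on h7; in check: yes, from the black knight on g5.
King squares — g6: attacked by Ne5; h6: attacked by Qf8; g7: attacked by Qf8; g8: attacked by Qf8; h8: attacked by Qf8.
White has no legal moves → checkmate.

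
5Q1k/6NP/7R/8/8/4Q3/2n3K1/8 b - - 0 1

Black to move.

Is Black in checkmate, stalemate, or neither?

checkmate

Black to move; black king on h8.
In check: yes, from the white queen on f8.
King squares — g7: attacked by Qf8; h7: attacked by Rh6; g8: attacked by Ph7.
Legal moves for Black: none.
In check with no legal moves → checkmate.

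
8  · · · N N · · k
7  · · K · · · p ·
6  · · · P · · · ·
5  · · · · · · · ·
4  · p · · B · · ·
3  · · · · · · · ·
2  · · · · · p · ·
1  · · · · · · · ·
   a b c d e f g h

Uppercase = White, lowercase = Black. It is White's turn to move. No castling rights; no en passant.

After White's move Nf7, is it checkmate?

After Nf7: black king on h8; in check: yes, from the white knight on f7.
Black has 1 legal reply: Kg8.
In check but a legal move exists → not checkmate.

no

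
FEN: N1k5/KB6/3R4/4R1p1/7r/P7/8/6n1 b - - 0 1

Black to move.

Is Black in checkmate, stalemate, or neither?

checkmate

Black to move; black king on c8.
In check: yes, from the white bishop on b7.
King squares — b7: attacked by Ka7; c7: attacked by Na8; d7: attacked by Rd6; b8: attacked by Ka7; d8: attacked by Rd6.
Legal moves for Black: none.
In check with no legal moves → checkmate.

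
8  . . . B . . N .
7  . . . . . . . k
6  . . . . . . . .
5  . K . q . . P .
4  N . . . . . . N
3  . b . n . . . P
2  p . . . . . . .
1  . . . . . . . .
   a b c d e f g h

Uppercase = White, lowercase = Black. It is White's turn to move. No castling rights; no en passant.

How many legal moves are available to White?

White to move; king on b5.
In check: yes, from the black queen on d5.
Legal moves: Kb6, Ka6, Nc5.
Count: 3.

3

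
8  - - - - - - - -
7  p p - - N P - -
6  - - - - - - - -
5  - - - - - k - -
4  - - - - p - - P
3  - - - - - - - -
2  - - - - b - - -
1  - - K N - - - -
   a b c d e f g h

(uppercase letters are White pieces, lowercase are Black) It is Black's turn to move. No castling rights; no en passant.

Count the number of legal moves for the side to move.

Black to move; king on f5.
In check: yes, from the white knight on e7.
Legal moves: Kf6, Ke6, Ke5, Kg4, Kf4.
Count: 5.

5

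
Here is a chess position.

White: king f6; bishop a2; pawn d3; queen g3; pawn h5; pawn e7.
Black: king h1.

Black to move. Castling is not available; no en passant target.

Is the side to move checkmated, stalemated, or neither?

stalemate

Black to move; black king on h1.
In check: no.
King squares — g1: attacked by Qg3; g2: attacked by Qg3; h2: attacked by Qg3.
Legal moves for Black: none.
Not in check and no legal moves → stalemate.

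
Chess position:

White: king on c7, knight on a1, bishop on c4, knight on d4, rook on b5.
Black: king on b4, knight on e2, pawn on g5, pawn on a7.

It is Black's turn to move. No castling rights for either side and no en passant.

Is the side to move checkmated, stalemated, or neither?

neither

Black to move; black king on b4.
In check: yes, from the white rook on b5.
King squares — a3: available; b3: attacked by Na1; c3: available; a4: available; c4: available; a5: attacked by Rb5; b5: attacked by Bc4; c5: attacked by Rb5.
Legal moves for Black: Kxc4, Ka4, Kc3, Ka3.
Black is in check but has 4 legal moves → neither.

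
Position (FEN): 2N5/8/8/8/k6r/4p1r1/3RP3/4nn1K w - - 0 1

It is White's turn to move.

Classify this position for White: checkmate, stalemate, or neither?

checkmate

White to move; white king on h1.
In check: yes, from the black rook on h4.
King squares — g1: attacked by Rg3; g2: attacked by Ne1; h2: attacked by Nf1.
Legal moves for White: none.
In check with no legal moves → checkmate.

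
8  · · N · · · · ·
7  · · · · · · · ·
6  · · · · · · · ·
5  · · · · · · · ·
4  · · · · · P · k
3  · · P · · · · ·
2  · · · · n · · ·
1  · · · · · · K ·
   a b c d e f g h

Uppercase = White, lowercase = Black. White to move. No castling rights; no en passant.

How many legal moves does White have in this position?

5

White to move; king on g1.
In check: yes, from the black knight on e2.
Legal moves: Kh2, Kg2, Kf2, Kh1, Kf1.
Count: 5.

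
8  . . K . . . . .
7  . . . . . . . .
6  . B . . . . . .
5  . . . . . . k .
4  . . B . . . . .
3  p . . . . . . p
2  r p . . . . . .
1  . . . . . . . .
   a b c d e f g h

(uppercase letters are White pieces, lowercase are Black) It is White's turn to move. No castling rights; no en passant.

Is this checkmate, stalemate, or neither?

White to move; white king on c8.
In check: no.
Legal moves for White include: Kd8, Kb8, Kd7, Kc7, Kb7, Bd8+, Bc7, Ba7, Bc5, Ba5, Bd4, Be3+, Bf2, Bg1, Bg8, Bf7, Be6, Ba6, ... (list truncated; more exist).
White has legal moves and is not in check → neither.

neither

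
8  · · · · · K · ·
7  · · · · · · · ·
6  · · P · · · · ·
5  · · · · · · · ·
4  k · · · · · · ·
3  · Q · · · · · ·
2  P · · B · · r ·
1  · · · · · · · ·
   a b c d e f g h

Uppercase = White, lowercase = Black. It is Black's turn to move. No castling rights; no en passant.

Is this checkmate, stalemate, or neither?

checkmate

Black to move; black king on a4.
In check: yes, from the white queen on b3.
King squares — a3: attacked by Qb3; b3: attacked by Pa2; b4: attacked by Bd2; a5: attacked by Bd2; b5: attacked by Qb3.
Legal moves for Black: none.
In check with no legal moves → checkmate.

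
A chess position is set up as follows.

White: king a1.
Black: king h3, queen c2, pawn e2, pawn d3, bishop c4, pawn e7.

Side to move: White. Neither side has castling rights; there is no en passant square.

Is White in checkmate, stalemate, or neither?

White to move; white king on a1.
In check: no.
King squares — b1: attacked by Qc2; a2: attacked by Qc2; b2: attacked by Qc2.
Legal moves for White: none.
Not in check and no legal moves → stalemate.

stalemate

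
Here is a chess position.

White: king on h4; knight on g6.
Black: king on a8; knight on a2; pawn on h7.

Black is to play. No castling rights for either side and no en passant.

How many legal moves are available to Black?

Black to move; king on a8.
In check: no.
Legal moves: Kb8, Kb7, Ka7, Nb4, Nc3, Nc1, hxg6, h6, h5.
Count: 9.

9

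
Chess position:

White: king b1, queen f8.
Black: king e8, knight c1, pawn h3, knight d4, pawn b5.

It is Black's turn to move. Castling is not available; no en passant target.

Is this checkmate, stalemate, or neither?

Black to move; black king on e8.
In check: yes, from the white queen on f8.
King squares — d7: available; e7: attacked by Qf8; f7: attacked by Qf8; d8: attacked by Qf8; f8: available.
Legal moves for Black: Kxf8, Kd7.
Black is in check but has 2 legal moves → neither.

neither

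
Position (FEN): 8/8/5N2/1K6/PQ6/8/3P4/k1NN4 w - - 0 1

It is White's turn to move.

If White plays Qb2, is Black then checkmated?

After Qb2: black king on a1; in check: yes, from the white queen on b2.
King squares — b1: attacked by Qb2; a2: attacked by Nc1; b2: attacked by Nd1.
Black has no legal moves → checkmate.

yes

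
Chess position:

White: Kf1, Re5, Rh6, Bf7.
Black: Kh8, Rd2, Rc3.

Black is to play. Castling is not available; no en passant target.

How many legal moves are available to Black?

Black to move; king on h8.
In check: yes, from the white rook on h6.
Legal moves: Kg7.
Count: 1.

1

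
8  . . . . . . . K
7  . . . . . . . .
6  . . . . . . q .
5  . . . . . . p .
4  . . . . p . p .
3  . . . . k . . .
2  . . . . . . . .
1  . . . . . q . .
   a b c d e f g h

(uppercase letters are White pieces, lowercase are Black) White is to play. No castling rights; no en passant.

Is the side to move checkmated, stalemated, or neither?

White to move; white king on h8.
In check: no.
King squares — g7: attacked by Qg6; h7: attacked by Qg6; g8: attacked by Qg6.
Legal moves for White: none.
Not in check and no legal moves → stalemate.

stalemate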